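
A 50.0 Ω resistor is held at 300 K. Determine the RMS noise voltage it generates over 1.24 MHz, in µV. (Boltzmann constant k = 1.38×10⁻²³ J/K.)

1.01 µV

V_n = √(4kTRB)
4kTRB = 4 × 1.38×10⁻²³ × 300 × 5.00×10¹ × 1.24×10⁶ = 1.03×10⁻¹² V²
V_n = √(1.03×10⁻¹²) = 1.01×10⁻⁶ V = 1.01 µV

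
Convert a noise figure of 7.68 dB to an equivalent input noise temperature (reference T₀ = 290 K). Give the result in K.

F = 10^(7.68/10) = 5.86138
T_e = (F − 1)·T₀ = (5.86138 − 1) × 290 = 1410 K

1410 K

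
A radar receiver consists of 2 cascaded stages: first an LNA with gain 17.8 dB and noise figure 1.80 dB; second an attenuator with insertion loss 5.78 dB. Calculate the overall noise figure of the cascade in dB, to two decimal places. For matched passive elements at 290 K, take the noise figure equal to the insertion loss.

Convert to linear (a loss of L dB is a gain of −L dB): F_i = 10^(NF_i/10), G_i = 10^(G_i,dB/10)
  Stage 1: F_1 = 10^(1.80/10) = 1.514, G_1 = 10^(17.8/10) = 60.26
  Stage 2: F_2 = 10^(5.78/10) = 3.784, G_2 = 10^(−5.78/10) = 0.2642
Friis cascade:
  F = 1.514 + (3.784 − 1)/60.26 = 1.560
NF = 10 log₁₀(1.560) = 1.93 dB

1.93 dB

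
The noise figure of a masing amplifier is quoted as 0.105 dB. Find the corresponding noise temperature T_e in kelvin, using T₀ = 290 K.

7.10 K

F = 10^(0.105/10) = 1.02447
T_e = (F − 1)·T₀ = (1.02447 − 1) × 290 = 7.10 K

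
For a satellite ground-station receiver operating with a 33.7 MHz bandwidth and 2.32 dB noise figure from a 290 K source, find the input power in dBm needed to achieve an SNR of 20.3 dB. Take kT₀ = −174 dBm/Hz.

Sensitivity = −174 + 10 log₁₀(B) + NF + SNR_min
= −174 + 75.28 + 2.32 + 20.3
= −76.10 dBm → −76.1 dBm

−76.1 dBm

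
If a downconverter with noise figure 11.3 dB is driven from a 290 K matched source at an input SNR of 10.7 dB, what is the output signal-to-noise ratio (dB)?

−0.6 dB

By definition F = SNR_in/SNR_out, so in dB: SNR_out = SNR_in − NF
SNR_out = 10.7 − 11.3 = −0.6 dB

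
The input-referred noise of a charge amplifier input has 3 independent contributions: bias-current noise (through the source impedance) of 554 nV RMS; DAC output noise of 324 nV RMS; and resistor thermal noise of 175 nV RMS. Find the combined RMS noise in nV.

665 nV

Uncorrelated sources add in power (mean-square): V_tot = √(ΣV_i²)
V_tot = √[(5.54×10⁻⁷)² + (3.24×10⁻⁷)² + (1.75×10⁻⁷)²] = 6.65×10⁻⁷ V = 665 nV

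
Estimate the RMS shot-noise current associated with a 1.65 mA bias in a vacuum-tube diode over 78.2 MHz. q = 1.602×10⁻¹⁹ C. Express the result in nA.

203 nA

I_n = √(2qI·B)
2qI·B = 2 × 1.602×10⁻¹⁹ × 1.65×10⁻³ × 7.82×10⁷ = 4.13×10⁻¹⁴ A²
I_n = √(4.13×10⁻¹⁴) = 2.03×10⁻⁷ A = 203 nA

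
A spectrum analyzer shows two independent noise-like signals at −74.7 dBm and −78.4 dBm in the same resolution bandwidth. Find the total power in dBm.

−73.2 dBm

Convert to linear, add, convert back:
P₁ = 3.39×10⁻¹¹ W, P₂ = 1.45×10⁻¹¹ W
P_tot = 4.83×10⁻¹¹ W → 10 log₁₀(P_tot / 10⁻³) = −73.2 dBm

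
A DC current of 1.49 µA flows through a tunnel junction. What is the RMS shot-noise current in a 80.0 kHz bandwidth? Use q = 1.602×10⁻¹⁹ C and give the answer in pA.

195 pA

I_n = √(2qI·B)
2qI·B = 2 × 1.602×10⁻¹⁹ × 1.49×10⁻⁶ × 8.00×10⁴ = 3.82×10⁻²⁰ A²
I_n = √(3.82×10⁻²⁰) = 1.95×10⁻¹⁰ A = 195 pA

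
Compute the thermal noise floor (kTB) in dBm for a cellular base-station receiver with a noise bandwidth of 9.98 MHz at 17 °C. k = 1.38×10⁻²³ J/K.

T = 17 °C + 273.15 = 290.15 K
P_n = kTB = 1.38×10⁻²³ × 290.15 × 9.98×10⁶ = 4.00×10⁻¹⁴ W
In dBm: 10 log₁₀(4.00×10⁻¹⁴ / 10⁻³) = −104.0 dBm

−104.0 dBm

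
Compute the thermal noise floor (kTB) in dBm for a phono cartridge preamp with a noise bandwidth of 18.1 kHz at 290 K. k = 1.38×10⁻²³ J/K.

P_n = kTB = 1.38×10⁻²³ × 290 × 1.81×10⁴ = 7.24×10⁻¹⁷ W
In dBm: 10 log₁₀(7.24×10⁻¹⁷ / 10⁻³) = −131.4 dBm

−131.4 dBm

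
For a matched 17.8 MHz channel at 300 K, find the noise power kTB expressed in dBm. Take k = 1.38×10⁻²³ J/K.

−101.3 dBm

P_n = kTB = 1.38×10⁻²³ × 300 × 1.78×10⁷ = 7.37×10⁻¹⁴ W
In dBm: 10 log₁₀(7.37×10⁻¹⁴ / 10⁻³) = −101.3 dBm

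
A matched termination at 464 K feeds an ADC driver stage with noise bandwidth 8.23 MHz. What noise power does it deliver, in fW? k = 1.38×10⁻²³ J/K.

P_n = kTB = 1.38×10⁻²³ × 464 × 8.23×10⁶ = 5.27×10⁻¹⁴ W = 52.7 fW

52.7 fW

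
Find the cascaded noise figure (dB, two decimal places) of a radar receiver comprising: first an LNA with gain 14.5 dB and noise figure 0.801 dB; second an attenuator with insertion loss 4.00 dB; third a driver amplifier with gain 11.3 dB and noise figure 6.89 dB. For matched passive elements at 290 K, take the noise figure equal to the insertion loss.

Convert to linear (a loss of L dB is a gain of −L dB): F_i = 10^(NF_i/10), G_i = 10^(G_i,dB/10)
  Stage 1: F_1 = 10^(0.801/10) = 1.203, G_1 = 10^(14.5/10) = 28.18
  Stage 2: F_2 = 10^(4.00/10) = 2.512, G_2 = 10^(−4.00/10) = 0.3981
  Stage 3: F_3 = 10^(6.89/10) = 4.887, G_3 = 10^(11.3/10) = 13.49
Friis cascade:
  F = 1.203 + (2.512 − 1)/28.18 + (4.887 − 1)/11.22 = 1.603
NF = 10 log₁₀(1.603) = 2.05 dB

2.05 dB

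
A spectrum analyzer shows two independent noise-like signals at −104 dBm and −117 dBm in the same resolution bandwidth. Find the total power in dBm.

−103.8 dBm

Convert to linear, add, convert back:
P₁ = 3.98×10⁻¹⁴ W, P₂ = 2.00×10⁻¹⁵ W
P_tot = 4.18×10⁻¹⁴ W → 10 log₁₀(P_tot / 10⁻³) = −103.8 dBm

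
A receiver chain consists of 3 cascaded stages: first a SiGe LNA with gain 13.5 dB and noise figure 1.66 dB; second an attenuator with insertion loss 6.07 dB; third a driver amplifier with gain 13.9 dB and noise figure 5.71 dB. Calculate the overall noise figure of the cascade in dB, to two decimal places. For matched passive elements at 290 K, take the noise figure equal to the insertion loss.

3.21 dB

Convert to linear (a loss of L dB is a gain of −L dB): F_i = 10^(NF_i/10), G_i = 10^(G_i,dB/10)
  Stage 1: F_1 = 10^(1.66/10) = 1.466, G_1 = 10^(13.5/10) = 22.39
  Stage 2: F_2 = 10^(6.07/10) = 4.046, G_2 = 10^(−6.07/10) = 0.2472
  Stage 3: F_3 = 10^(5.71/10) = 3.724, G_3 = 10^(13.9/10) = 24.55
Friis cascade:
  F = 1.466 + (4.046 − 1)/22.39 + (3.724 − 1)/5.534 = 2.094
NF = 10 log₁₀(2.094) = 3.21 dB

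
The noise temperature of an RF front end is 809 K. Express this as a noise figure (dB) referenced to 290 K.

F = 1 + T_e/T₀ = 1 + 809/290 = 3.78966
NF = 10 log₁₀(3.78966) = 5.79 dB

5.79 dB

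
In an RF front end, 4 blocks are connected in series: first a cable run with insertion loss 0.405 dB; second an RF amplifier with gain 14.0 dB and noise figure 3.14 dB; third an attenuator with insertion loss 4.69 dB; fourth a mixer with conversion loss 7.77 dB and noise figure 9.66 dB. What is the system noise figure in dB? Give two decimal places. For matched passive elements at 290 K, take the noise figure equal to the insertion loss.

Convert to linear (a loss of L dB is a gain of −L dB): F_i = 10^(NF_i/10), G_i = 10^(G_i,dB/10)
  Stage 1: F_1 = 10^(0.405/10) = 1.098, G_1 = 10^(−0.405/10) = 0.9110
  Stage 2: F_2 = 10^(3.14/10) = 2.061, G_2 = 10^(14.0/10) = 25.12
  Stage 3: F_3 = 10^(4.69/10) = 2.944, G_3 = 10^(−4.69/10) = 0.3396
  Stage 4: F_4 = 10^(9.66/10) = 9.247, G_4 = 10^(−7.77/10) = 0.1671
Friis cascade:
  F = 1.098 + (2.061 − 1)/0.9110 + (2.944 − 1)/22.88 + (9.247 − 1)/7.771 = 3.408
NF = 10 log₁₀(3.408) = 5.33 dB

5.33 dB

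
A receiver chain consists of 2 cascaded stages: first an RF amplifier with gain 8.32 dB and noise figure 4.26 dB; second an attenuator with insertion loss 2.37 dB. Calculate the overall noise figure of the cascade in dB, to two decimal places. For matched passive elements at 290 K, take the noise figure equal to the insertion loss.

Convert to linear (a loss of L dB is a gain of −L dB): F_i = 10^(NF_i/10), G_i = 10^(G_i,dB/10)
  Stage 1: F_1 = 10^(4.26/10) = 2.667, G_1 = 10^(8.32/10) = 6.792
  Stage 2: F_2 = 10^(2.37/10) = 1.726, G_2 = 10^(−2.37/10) = 0.5794
Friis cascade:
  F = 2.667 + (1.726 − 1)/6.792 = 2.774
NF = 10 log₁₀(2.774) = 4.43 dB

4.43 dB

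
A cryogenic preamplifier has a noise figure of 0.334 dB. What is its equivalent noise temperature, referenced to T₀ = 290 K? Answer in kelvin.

F = 10^(0.334/10) = 1.07994
T_e = (F − 1)·T₀ = (1.07994 − 1) × 290 = 23.2 K

23.2 K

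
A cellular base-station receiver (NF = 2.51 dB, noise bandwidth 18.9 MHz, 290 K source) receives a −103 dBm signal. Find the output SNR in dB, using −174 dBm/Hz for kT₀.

−4.3 dB

Noise floor: N = −174 + 10 log₁₀(B) + NF
10 log₁₀(1.89×10⁷) = 72.76 dB
N = −174 + 72.76 + 2.51 = −98.73 dBm
SNR = P_sig − N = −103 − (−98.73) = −4.27 dB → −4.3 dB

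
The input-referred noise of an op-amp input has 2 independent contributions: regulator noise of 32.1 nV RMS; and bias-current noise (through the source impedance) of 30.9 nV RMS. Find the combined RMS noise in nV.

44.6 nV

Uncorrelated sources add in power (mean-square): V_tot = √(ΣV_i²)
V_tot = √[(3.21×10⁻⁸)² + (3.09×10⁻⁸)²] = 4.46×10⁻⁸ V = 44.6 nV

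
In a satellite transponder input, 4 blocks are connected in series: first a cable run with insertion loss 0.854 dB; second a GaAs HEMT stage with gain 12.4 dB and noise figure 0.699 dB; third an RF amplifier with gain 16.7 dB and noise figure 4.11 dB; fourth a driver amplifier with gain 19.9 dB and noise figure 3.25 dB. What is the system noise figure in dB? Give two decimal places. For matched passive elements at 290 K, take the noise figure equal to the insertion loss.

Convert to linear (a loss of L dB is a gain of −L dB): F_i = 10^(NF_i/10), G_i = 10^(G_i,dB/10)
  Stage 1: F_1 = 10^(0.854/10) = 1.217, G_1 = 10^(−0.854/10) = 0.8215
  Stage 2: F_2 = 10^(0.699/10) = 1.175, G_2 = 10^(12.4/10) = 17.38
  Stage 3: F_3 = 10^(4.11/10) = 2.576, G_3 = 10^(16.7/10) = 46.77
  Stage 4: F_4 = 10^(3.25/10) = 2.113, G_4 = 10^(19.9/10) = 97.72
Friis cascade:
  F = 1.217 + (1.175 − 1)/0.8215 + (2.576 − 1)/14.28 + (2.113 − 1)/667.7 = 1.542
NF = 10 log₁₀(1.542) = 1.88 dB

1.88 dB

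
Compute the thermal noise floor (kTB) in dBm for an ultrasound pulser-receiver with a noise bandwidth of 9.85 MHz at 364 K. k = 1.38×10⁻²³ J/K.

−103.1 dBm

P_n = kTB = 1.38×10⁻²³ × 364 × 9.85×10⁶ = 4.95×10⁻¹⁴ W
In dBm: 10 log₁₀(4.95×10⁻¹⁴ / 10⁻³) = −103.1 dBm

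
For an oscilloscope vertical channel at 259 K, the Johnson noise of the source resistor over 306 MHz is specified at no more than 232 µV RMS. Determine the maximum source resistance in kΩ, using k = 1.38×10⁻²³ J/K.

12.3 kΩ

Johnson–Nyquist: V_n = √(4kTRB) ⇒ R = V_n² / (4kTB)
4kTB = 4 × 1.38×10⁻²³ × 259 × 3.06×10⁸ = 4.37×10⁻¹²
R = (2.32×10⁻⁴)² / 4.37×10⁻¹² = 1.23×10⁴ Ω = 12.3 kΩ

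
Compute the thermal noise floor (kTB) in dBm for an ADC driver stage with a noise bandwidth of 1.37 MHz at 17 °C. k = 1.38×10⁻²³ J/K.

−112.6 dBm

T = 17 °C + 273.15 = 290.15 K
P_n = kTB = 1.38×10⁻²³ × 290.15 × 1.37×10⁶ = 5.49×10⁻¹⁵ W
In dBm: 10 log₁₀(5.49×10⁻¹⁵ / 10⁻³) = −112.6 dBm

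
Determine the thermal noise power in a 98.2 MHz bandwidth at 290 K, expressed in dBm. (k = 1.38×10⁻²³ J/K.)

−94.1 dBm

P_n = kTB = 1.38×10⁻²³ × 290 × 9.82×10⁷ = 3.93×10⁻¹³ W
In dBm: 10 log₁₀(3.93×10⁻¹³ / 10⁻³) = −94.1 dBm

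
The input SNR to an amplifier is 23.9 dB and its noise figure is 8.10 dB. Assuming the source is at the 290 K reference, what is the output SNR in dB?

By definition F = SNR_in/SNR_out, so in dB: SNR_out = SNR_in − NF
SNR_out = 23.9 − 8.10 = 15.80 dB

15.80 dB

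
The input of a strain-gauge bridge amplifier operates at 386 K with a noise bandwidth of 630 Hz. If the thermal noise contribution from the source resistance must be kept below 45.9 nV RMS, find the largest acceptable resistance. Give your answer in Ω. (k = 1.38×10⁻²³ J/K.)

157 Ω

Johnson–Nyquist: V_n = √(4kTRB) ⇒ R = V_n² / (4kTB)
4kTB = 4 × 1.38×10⁻²³ × 386 × 6.30×10² = 1.34×10⁻¹⁷
R = (4.59×10⁻⁸)² / 1.34×10⁻¹⁷ = 1.57×10² Ω = 157 Ω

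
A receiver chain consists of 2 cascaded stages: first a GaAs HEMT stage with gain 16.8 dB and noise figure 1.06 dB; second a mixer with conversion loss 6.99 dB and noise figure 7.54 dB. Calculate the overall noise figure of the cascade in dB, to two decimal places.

1.38 dB

Convert to linear (a loss of L dB is a gain of −L dB): F_i = 10^(NF_i/10), G_i = 10^(G_i,dB/10)
  Stage 1: F_1 = 10^(1.06/10) = 1.276, G_1 = 10^(16.8/10) = 47.86
  Stage 2: F_2 = 10^(7.54/10) = 5.675, G_2 = 10^(−6.99/10) = 0.2000
Friis cascade:
  F = 1.276 + (5.675 − 1)/47.86 = 1.374
NF = 10 log₁₀(1.374) = 1.38 dB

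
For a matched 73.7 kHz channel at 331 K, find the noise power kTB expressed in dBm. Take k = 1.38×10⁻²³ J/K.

P_n = kTB = 1.38×10⁻²³ × 331 × 7.37×10⁴ = 3.37×10⁻¹⁶ W
In dBm: 10 log₁₀(3.37×10⁻¹⁶ / 10⁻³) = −124.7 dBm

−124.7 dBm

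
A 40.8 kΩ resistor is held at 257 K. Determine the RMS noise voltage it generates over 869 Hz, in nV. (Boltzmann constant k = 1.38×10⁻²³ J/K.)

709 nV

V_n = √(4kTRB)
4kTRB = 4 × 1.38×10⁻²³ × 257 × 4.08×10⁴ × 8.69×10² = 5.03×10⁻¹³ V²
V_n = √(5.03×10⁻¹³) = 7.09×10⁻⁷ V = 709 nV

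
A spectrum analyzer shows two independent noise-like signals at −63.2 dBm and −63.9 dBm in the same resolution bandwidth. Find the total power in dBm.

−60.5 dBm

Convert to linear, add, convert back:
P₁ = 4.79×10⁻¹⁰ W, P₂ = 4.07×10⁻¹⁰ W
P_tot = 8.86×10⁻¹⁰ W → 10 log₁₀(P_tot / 10⁻³) = −60.5 dBm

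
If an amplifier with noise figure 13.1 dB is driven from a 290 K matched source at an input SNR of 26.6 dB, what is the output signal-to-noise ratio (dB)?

13.5 dB

By definition F = SNR_in/SNR_out, so in dB: SNR_out = SNR_in − NF
SNR_out = 26.6 − 13.1 = 13.5 dB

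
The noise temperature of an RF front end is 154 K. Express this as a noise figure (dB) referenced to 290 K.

F = 1 + T_e/T₀ = 1 + 154/290 = 1.53103
NF = 10 log₁₀(1.53103) = 1.85 dB

1.85 dB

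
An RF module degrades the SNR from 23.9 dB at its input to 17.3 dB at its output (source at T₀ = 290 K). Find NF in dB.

6.6 dB

NF (dB) = SNR_in(dB) − SNR_out(dB) when the source is at T₀
NF = 23.9 − 17.3 = 6.6 dB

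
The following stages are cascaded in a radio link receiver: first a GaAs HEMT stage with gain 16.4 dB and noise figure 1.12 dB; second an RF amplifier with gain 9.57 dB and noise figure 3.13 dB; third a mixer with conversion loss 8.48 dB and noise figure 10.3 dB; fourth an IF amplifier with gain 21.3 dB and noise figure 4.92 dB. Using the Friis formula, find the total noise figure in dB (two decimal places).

1.40 dB

Convert to linear (a loss of L dB is a gain of −L dB): F_i = 10^(NF_i/10), G_i = 10^(G_i,dB/10)
  Stage 1: F_1 = 10^(1.12/10) = 1.294, G_1 = 10^(16.4/10) = 43.65
  Stage 2: F_2 = 10^(3.13/10) = 2.056, G_2 = 10^(9.57/10) = 9.057
  Stage 3: F_3 = 10^(10.3/10) = 10.72, G_3 = 10^(−8.48/10) = 0.1419
  Stage 4: F_4 = 10^(4.92/10) = 3.105, G_4 = 10^(21.3/10) = 134.9
Friis cascade:
  F = 1.294 + (2.056 − 1)/43.65 + (10.72 − 1)/395.4 + (3.105 − 1)/56.10 = 1.380
NF = 10 log₁₀(1.380) = 1.40 dB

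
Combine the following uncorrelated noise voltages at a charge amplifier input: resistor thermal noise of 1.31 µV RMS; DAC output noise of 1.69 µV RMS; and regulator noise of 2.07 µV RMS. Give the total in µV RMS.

Uncorrelated sources add in power (mean-square): V_tot = √(ΣV_i²)
V_tot = √[(1.31×10⁻⁶)² + (1.69×10⁻⁶)² + (2.07×10⁻⁶)²] = 2.98×10⁻⁶ V = 2.98 µV

2.98 µV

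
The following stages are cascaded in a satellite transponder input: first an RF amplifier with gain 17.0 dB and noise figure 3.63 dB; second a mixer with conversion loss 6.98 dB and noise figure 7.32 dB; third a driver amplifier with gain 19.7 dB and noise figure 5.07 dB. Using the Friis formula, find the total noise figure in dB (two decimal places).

Convert to linear (a loss of L dB is a gain of −L dB): F_i = 10^(NF_i/10), G_i = 10^(G_i,dB/10)
  Stage 1: F_1 = 10^(3.63/10) = 2.307, G_1 = 10^(17.0/10) = 50.12
  Stage 2: F_2 = 10^(7.32/10) = 5.395, G_2 = 10^(−6.98/10) = 0.2004
  Stage 3: F_3 = 10^(5.07/10) = 3.214, G_3 = 10^(19.7/10) = 93.33
Friis cascade:
  F = 2.307 + (5.395 − 1)/50.12 + (3.214 − 1)/10.05 = 2.615
NF = 10 log₁₀(2.615) = 4.17 dB

4.17 dB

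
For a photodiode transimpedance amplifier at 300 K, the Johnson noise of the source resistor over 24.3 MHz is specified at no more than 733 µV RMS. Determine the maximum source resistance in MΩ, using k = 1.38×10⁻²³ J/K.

Johnson–Nyquist: V_n = √(4kTRB) ⇒ R = V_n² / (4kTB)
4kTB = 4 × 1.38×10⁻²³ × 300 × 2.43×10⁷ = 4.02×10⁻¹³
R = (7.33×10⁻⁴)² / 4.02×10⁻¹³ = 1.34×10⁶ Ω = 1.34 MΩ

1.34 MΩ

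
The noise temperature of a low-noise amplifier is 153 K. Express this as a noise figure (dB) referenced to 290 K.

1.84 dB

F = 1 + T_e/T₀ = 1 + 153/290 = 1.52759
NF = 10 log₁₀(1.52759) = 1.84 dB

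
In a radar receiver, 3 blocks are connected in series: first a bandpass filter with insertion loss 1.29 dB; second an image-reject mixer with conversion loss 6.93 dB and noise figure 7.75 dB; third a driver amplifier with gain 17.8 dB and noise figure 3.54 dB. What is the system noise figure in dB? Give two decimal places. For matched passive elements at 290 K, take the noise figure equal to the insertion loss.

Convert to linear (a loss of L dB is a gain of −L dB): F_i = 10^(NF_i/10), G_i = 10^(G_i,dB/10)
  Stage 1: F_1 = 10^(1.29/10) = 1.346, G_1 = 10^(−1.29/10) = 0.7430
  Stage 2: F_2 = 10^(7.75/10) = 5.957, G_2 = 10^(−6.93/10) = 0.2028
  Stage 3: F_3 = 10^(3.54/10) = 2.259, G_3 = 10^(17.8/10) = 60.26
Friis cascade:
  F = 1.346 + (5.957 − 1)/0.7430 + (2.259 − 1)/0.1507 = 16.38
NF = 10 log₁₀(16.38) = 12.14 dB

12.14 dB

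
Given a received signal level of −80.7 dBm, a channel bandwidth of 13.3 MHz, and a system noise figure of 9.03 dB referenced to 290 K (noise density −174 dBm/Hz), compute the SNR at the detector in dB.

Noise floor: N = −174 + 10 log₁₀(B) + NF
10 log₁₀(1.33×10⁷) = 71.24 dB
N = −174 + 71.24 + 9.03 = −93.73 dBm
SNR = P_sig − N = −80.7 − (−93.73) = 13.03 dB → 13.0 dB

13.0 dB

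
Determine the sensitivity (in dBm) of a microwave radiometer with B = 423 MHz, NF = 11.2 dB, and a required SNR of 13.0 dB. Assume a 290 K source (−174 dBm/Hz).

Sensitivity = −174 + 10 log₁₀(B) + NF + SNR_min
= −174 + 86.26 + 11.2 + 13.0
= −63.54 dBm → −63.5 dBm

−63.5 dBm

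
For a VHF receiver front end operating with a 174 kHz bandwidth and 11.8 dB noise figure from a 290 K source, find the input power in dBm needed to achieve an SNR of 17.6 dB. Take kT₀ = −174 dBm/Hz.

−92.2 dBm

Sensitivity = −174 + 10 log₁₀(B) + NF + SNR_min
= −174 + 52.41 + 11.8 + 17.6
= −92.19 dBm → −92.2 dBm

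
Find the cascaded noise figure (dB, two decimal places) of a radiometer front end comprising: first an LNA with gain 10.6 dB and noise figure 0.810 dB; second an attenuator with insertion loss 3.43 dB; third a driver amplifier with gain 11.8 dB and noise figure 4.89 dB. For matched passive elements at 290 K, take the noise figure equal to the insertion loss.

Convert to linear (a loss of L dB is a gain of −L dB): F_i = 10^(NF_i/10), G_i = 10^(G_i,dB/10)
  Stage 1: F_1 = 10^(0.810/10) = 1.205, G_1 = 10^(10.6/10) = 11.48
  Stage 2: F_2 = 10^(3.43/10) = 2.203, G_2 = 10^(−3.43/10) = 0.4539
  Stage 3: F_3 = 10^(4.89/10) = 3.083, G_3 = 10^(11.8/10) = 15.14
Friis cascade:
  F = 1.205 + (2.203 − 1)/11.48 + (3.083 − 1)/5.212 = 1.710
NF = 10 log₁₀(1.710) = 2.33 dB

2.33 dB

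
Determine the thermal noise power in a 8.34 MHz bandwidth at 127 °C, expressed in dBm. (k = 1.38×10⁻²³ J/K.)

−103.4 dBm

T = 127 °C + 273.15 = 400.15 K
P_n = kTB = 1.38×10⁻²³ × 400.15 × 8.34×10⁶ = 4.61×10⁻¹⁴ W
In dBm: 10 log₁₀(4.61×10⁻¹⁴ / 10⁻³) = −103.4 dBm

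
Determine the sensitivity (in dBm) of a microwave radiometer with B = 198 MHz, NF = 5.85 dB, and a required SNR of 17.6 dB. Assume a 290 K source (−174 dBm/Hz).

Sensitivity = −174 + 10 log₁₀(B) + NF + SNR_min
= −174 + 82.97 + 5.85 + 17.6
= −67.58 dBm → −67.6 dBm

−67.6 dBm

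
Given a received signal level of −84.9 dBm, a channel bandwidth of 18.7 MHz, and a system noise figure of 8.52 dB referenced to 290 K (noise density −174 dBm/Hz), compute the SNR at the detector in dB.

Noise floor: N = −174 + 10 log₁₀(B) + NF
10 log₁₀(1.87×10⁷) = 72.72 dB
N = −174 + 72.72 + 8.52 = −92.76 dBm
SNR = P_sig − N = −84.9 − (−92.76) = 7.86 dB → 7.9 dB

7.9 dB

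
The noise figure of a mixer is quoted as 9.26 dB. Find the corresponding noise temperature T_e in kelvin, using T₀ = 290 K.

2156 K

F = 10^(9.26/10) = 8.43335
T_e = (F − 1)·T₀ = (8.43335 − 1) × 290 = 2156 K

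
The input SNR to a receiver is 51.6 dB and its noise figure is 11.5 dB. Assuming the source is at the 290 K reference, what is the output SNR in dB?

40.1 dB

By definition F = SNR_in/SNR_out, so in dB: SNR_out = SNR_in − NF
SNR_out = 51.6 − 11.5 = 40.1 dB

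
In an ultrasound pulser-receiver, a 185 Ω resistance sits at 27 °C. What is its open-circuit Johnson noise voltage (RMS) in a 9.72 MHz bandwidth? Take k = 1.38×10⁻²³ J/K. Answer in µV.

5.46 µV

T = 27 °C + 273.15 = 300.15 K
V_n = √(4kTRB)
4kTRB = 4 × 1.38×10⁻²³ × 300.15 × 1.85×10² × 9.72×10⁶ = 2.98×10⁻¹¹ V²
V_n = √(2.98×10⁻¹¹) = 5.46×10⁻⁶ V = 5.46 µV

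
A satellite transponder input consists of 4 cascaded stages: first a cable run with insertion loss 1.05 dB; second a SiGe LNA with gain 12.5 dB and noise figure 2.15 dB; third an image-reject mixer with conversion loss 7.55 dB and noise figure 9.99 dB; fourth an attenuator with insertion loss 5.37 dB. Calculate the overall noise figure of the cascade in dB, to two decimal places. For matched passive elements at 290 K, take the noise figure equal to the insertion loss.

Convert to linear (a loss of L dB is a gain of −L dB): F_i = 10^(NF_i/10), G_i = 10^(G_i,dB/10)
  Stage 1: F_1 = 10^(1.05/10) = 1.274, G_1 = 10^(−1.05/10) = 0.7852
  Stage 2: F_2 = 10^(2.15/10) = 1.641, G_2 = 10^(12.5/10) = 17.78
  Stage 3: F_3 = 10^(9.99/10) = 9.977, G_3 = 10^(−7.55/10) = 0.1758
  Stage 4: F_4 = 10^(5.37/10) = 3.443, G_4 = 10^(−5.37/10) = 0.2904
Friis cascade:
  F = 1.274 + (1.641 − 1)/0.7852 + (9.977 − 1)/13.96 + (3.443 − 1)/2.455 = 3.728
NF = 10 log₁₀(3.728) = 5.71 dB

5.71 dB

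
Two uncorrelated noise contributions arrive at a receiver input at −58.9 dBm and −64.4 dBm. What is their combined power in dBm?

−57.8 dBm

Convert to linear, add, convert back:
P₁ = 1.29×10⁻⁹ W, P₂ = 3.63×10⁻¹⁰ W
P_tot = 1.65×10⁻⁹ W → 10 log₁₀(P_tot / 10⁻³) = −57.8 dBm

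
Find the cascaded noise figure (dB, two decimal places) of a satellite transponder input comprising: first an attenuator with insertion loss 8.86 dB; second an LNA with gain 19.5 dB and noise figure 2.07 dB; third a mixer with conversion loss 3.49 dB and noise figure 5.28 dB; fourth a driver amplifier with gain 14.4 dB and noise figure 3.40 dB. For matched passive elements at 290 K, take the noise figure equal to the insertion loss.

11.08 dB

Convert to linear (a loss of L dB is a gain of −L dB): F_i = 10^(NF_i/10), G_i = 10^(G_i,dB/10)
  Stage 1: F_1 = 10^(8.86/10) = 7.691, G_1 = 10^(−8.86/10) = 0.1300
  Stage 2: F_2 = 10^(2.07/10) = 1.611, G_2 = 10^(19.5/10) = 89.13
  Stage 3: F_3 = 10^(5.28/10) = 3.373, G_3 = 10^(−3.49/10) = 0.4477
  Stage 4: F_4 = 10^(3.40/10) = 2.188, G_4 = 10^(14.4/10) = 27.54
Friis cascade:
  F = 7.691 + (1.611 − 1)/0.1300 + (3.373 − 1)/11.59 + (2.188 − 1)/5.188 = 12.82
NF = 10 log₁₀(12.82) = 11.08 dB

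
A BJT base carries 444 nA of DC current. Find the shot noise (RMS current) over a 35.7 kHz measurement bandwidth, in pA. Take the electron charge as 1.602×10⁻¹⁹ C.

I_n = √(2qI·B)
2qI·B = 2 × 1.602×10⁻¹⁹ × 4.44×10⁻⁷ × 3.57×10⁴ = 5.08×10⁻²¹ A²
I_n = √(5.08×10⁻²¹) = 7.13×10⁻¹¹ A = 71.3 pA

71.3 pA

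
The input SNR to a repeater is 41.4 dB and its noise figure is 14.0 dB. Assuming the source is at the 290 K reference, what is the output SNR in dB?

27.4 dB

By definition F = SNR_in/SNR_out, so in dB: SNR_out = SNR_in − NF
SNR_out = 41.4 − 14.0 = 27.4 dB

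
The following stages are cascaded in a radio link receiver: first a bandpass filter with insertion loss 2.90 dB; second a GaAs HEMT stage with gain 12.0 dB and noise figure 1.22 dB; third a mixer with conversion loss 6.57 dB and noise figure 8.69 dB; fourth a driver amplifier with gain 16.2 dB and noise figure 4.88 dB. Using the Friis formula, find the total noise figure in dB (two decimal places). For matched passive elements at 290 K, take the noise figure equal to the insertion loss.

6.56 dB

Convert to linear (a loss of L dB is a gain of −L dB): F_i = 10^(NF_i/10), G_i = 10^(G_i,dB/10)
  Stage 1: F_1 = 10^(2.90/10) = 1.950, G_1 = 10^(−2.90/10) = 0.5129
  Stage 2: F_2 = 10^(1.22/10) = 1.324, G_2 = 10^(12.0/10) = 15.85
  Stage 3: F_3 = 10^(8.69/10) = 7.396, G_3 = 10^(−6.57/10) = 0.2203
  Stage 4: F_4 = 10^(4.88/10) = 3.076, G_4 = 10^(16.2/10) = 41.69
Friis cascade:
  F = 1.950 + (1.324 − 1)/0.5129 + (7.396 − 1)/8.128 + (3.076 − 1)/1.791 = 4.529
NF = 10 log₁₀(4.529) = 6.56 dB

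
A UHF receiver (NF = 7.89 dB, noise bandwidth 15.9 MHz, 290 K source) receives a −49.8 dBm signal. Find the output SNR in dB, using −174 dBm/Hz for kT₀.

44.3 dB

Noise floor: N = −174 + 10 log₁₀(B) + NF
10 log₁₀(1.59×10⁷) = 72.01 dB
N = −174 + 72.01 + 7.89 = −94.10 dBm
SNR = P_sig − N = −49.8 − (−94.10) = 44.30 dB → 44.3 dB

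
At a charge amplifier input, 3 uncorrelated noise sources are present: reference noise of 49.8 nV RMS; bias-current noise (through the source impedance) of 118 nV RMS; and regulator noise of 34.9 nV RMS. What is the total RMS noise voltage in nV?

133 nV

Uncorrelated sources add in power (mean-square): V_tot = √(ΣV_i²)
V_tot = √[(4.98×10⁻⁸)² + (1.18×10⁻⁷)² + (3.49×10⁻⁸)²] = 1.33×10⁻⁷ V = 133 nV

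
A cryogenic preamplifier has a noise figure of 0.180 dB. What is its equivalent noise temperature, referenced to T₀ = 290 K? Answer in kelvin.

F = 10^(0.180/10) = 1.04232
T_e = (F − 1)·T₀ = (1.04232 − 1) × 290 = 12.3 K

12.3 K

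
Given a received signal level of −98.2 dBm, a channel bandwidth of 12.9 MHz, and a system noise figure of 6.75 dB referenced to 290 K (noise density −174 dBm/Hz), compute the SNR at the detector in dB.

−2.1 dB

Noise floor: N = −174 + 10 log₁₀(B) + NF
10 log₁₀(1.29×10⁷) = 71.11 dB
N = −174 + 71.11 + 6.75 = −96.14 dBm
SNR = P_sig − N = −98.2 − (−96.14) = −2.06 dB → −2.1 dB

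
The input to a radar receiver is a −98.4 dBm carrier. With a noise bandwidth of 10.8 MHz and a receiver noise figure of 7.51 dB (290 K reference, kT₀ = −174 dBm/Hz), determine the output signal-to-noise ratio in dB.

−2.2 dB

Noise floor: N = −174 + 10 log₁₀(B) + NF
10 log₁₀(1.08×10⁷) = 70.33 dB
N = −174 + 70.33 + 7.51 = −96.16 dBm
SNR = P_sig − N = −98.4 − (−96.16) = −2.24 dB → −2.2 dB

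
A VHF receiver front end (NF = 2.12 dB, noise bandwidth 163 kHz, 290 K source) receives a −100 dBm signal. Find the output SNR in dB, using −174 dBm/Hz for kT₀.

Noise floor: N = −174 + 10 log₁₀(B) + NF
10 log₁₀(1.63×10⁵) = 52.12 dB
N = −174 + 52.12 + 2.12 = −119.76 dBm
SNR = P_sig − N = −100 − (−119.76) = 19.76 dB → 19.8 dB

19.8 dB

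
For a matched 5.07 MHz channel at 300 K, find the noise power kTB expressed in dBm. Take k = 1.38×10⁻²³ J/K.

−106.8 dBm

P_n = kTB = 1.38×10⁻²³ × 300 × 5.07×10⁶ = 2.10×10⁻¹⁴ W
In dBm: 10 log₁₀(2.10×10⁻¹⁴ / 10⁻³) = −106.8 dBm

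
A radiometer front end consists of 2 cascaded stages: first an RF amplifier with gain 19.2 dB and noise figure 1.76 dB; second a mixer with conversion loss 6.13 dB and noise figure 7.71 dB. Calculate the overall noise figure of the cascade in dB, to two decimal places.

Convert to linear (a loss of L dB is a gain of −L dB): F_i = 10^(NF_i/10), G_i = 10^(G_i,dB/10)
  Stage 1: F_1 = 10^(1.76/10) = 1.500, G_1 = 10^(19.2/10) = 83.18
  Stage 2: F_2 = 10^(7.71/10) = 5.902, G_2 = 10^(−6.13/10) = 0.2438
Friis cascade:
  F = 1.500 + (5.902 − 1)/83.18 = 1.559
NF = 10 log₁₀(1.559) = 1.93 dB

1.93 dB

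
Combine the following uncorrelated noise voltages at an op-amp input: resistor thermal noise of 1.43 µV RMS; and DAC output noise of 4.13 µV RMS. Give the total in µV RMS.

Uncorrelated sources add in power (mean-square): V_tot = √(ΣV_i²)
V_tot = √[(1.43×10⁻⁶)² + (4.13×10⁻⁶)²] = 4.37×10⁻⁶ V = 4.37 µV

4.37 µV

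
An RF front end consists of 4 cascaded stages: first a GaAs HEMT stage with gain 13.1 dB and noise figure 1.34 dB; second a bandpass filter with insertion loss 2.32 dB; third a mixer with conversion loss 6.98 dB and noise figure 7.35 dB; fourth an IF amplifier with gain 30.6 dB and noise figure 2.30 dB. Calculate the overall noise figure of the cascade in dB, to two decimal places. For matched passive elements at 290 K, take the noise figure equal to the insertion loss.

3.13 dB

Convert to linear (a loss of L dB is a gain of −L dB): F_i = 10^(NF_i/10), G_i = 10^(G_i,dB/10)
  Stage 1: F_1 = 10^(1.34/10) = 1.361, G_1 = 10^(13.1/10) = 20.42
  Stage 2: F_2 = 10^(2.32/10) = 1.706, G_2 = 10^(−2.32/10) = 0.5861
  Stage 3: F_3 = 10^(7.35/10) = 5.433, G_3 = 10^(−6.98/10) = 0.2004
  Stage 4: F_4 = 10^(2.30/10) = 1.698, G_4 = 10^(30.6/10) = 1148
Friis cascade:
  F = 1.361 + (1.706 − 1)/20.42 + (5.433 − 1)/11.97 + (1.698 − 1)/2.399 = 2.057
NF = 10 log₁₀(2.057) = 3.13 dB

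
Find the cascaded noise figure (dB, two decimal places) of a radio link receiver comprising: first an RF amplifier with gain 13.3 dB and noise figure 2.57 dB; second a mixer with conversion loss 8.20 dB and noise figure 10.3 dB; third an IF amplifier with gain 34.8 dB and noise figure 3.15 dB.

Convert to linear (a loss of L dB is a gain of −L dB): F_i = 10^(NF_i/10), G_i = 10^(G_i,dB/10)
  Stage 1: F_1 = 10^(2.57/10) = 1.807, G_1 = 10^(13.3/10) = 21.38
  Stage 2: F_2 = 10^(10.3/10) = 10.72, G_2 = 10^(−8.20/10) = 0.1514
  Stage 3: F_3 = 10^(3.15/10) = 2.065, G_3 = 10^(34.8/10) = 3020
Friis cascade:
  F = 1.807 + (10.72 − 1)/21.38 + (2.065 − 1)/3.236 = 2.591
NF = 10 log₁₀(2.591) = 4.13 dB

4.13 dB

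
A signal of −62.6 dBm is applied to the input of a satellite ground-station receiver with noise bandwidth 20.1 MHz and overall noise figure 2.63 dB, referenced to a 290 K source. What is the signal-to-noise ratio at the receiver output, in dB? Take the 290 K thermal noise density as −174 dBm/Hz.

35.7 dB

Noise floor: N = −174 + 10 log₁₀(B) + NF
10 log₁₀(2.01×10⁷) = 73.03 dB
N = −174 + 73.03 + 2.63 = −98.34 dBm
SNR = P_sig − N = −62.6 − (−98.34) = 35.74 dB → 35.7 dB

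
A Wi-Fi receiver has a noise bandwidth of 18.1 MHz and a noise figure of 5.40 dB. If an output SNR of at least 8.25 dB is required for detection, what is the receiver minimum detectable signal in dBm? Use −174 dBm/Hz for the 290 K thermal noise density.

−87.8 dBm

Sensitivity = −174 + 10 log₁₀(B) + NF + SNR_min
= −174 + 72.58 + 5.40 + 8.25
= −87.77 dBm → −87.8 dBm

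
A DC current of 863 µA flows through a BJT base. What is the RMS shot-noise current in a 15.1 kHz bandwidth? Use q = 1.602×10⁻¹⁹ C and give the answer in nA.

I_n = √(2qI·B)
2qI·B = 2 × 1.602×10⁻¹⁹ × 8.63×10⁻⁴ × 1.51×10⁴ = 4.18×10⁻¹⁸ A²
I_n = √(4.18×10⁻¹⁸) = 2.04×10⁻⁹ A = 2.04 nA

2.04 nA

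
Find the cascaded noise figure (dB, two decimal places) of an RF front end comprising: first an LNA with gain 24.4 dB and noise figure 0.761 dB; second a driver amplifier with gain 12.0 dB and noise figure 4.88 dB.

0.79 dB

Convert to linear (a loss of L dB is a gain of −L dB): F_i = 10^(NF_i/10), G_i = 10^(G_i,dB/10)
  Stage 1: F_1 = 10^(0.761/10) = 1.192, G_1 = 10^(24.4/10) = 275.4
  Stage 2: F_2 = 10^(4.88/10) = 3.076, G_2 = 10^(12.0/10) = 15.85
Friis cascade:
  F = 1.192 + (3.076 − 1)/275.4 = 1.199
NF = 10 log₁₀(1.199) = 0.79 dB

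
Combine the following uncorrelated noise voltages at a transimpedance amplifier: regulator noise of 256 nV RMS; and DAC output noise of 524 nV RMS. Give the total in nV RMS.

583 nV

Uncorrelated sources add in power (mean-square): V_tot = √(ΣV_i²)
V_tot = √[(2.56×10⁻⁷)² + (5.24×10⁻⁷)²] = 5.83×10⁻⁷ V = 583 nV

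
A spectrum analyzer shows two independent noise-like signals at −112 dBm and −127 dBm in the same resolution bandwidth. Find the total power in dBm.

−111.9 dBm

Convert to linear, add, convert back:
P₁ = 6.31×10⁻¹⁵ W, P₂ = 2.00×10⁻¹⁶ W
P_tot = 6.51×10⁻¹⁵ W → 10 log₁₀(P_tot / 10⁻³) = −111.9 dBm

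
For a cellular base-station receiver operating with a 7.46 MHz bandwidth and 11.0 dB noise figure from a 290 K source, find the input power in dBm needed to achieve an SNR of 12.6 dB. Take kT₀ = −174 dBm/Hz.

Sensitivity = −174 + 10 log₁₀(B) + NF + SNR_min
= −174 + 68.73 + 11.0 + 12.6
= −81.67 dBm → −81.7 dBm

−81.7 dBm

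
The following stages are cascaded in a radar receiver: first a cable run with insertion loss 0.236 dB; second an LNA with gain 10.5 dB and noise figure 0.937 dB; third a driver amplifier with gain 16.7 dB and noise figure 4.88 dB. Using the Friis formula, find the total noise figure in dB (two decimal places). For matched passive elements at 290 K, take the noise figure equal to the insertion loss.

1.78 dB

Convert to linear (a loss of L dB is a gain of −L dB): F_i = 10^(NF_i/10), G_i = 10^(G_i,dB/10)
  Stage 1: F_1 = 10^(0.236/10) = 1.056, G_1 = 10^(−0.236/10) = 0.9471
  Stage 2: F_2 = 10^(0.937/10) = 1.241, G_2 = 10^(10.5/10) = 11.22
  Stage 3: F_3 = 10^(4.88/10) = 3.076, G_3 = 10^(16.7/10) = 46.77
Friis cascade:
  F = 1.056 + (1.241 − 1)/0.9471 + (3.076 − 1)/10.63 = 1.505
NF = 10 log₁₀(1.505) = 1.78 dB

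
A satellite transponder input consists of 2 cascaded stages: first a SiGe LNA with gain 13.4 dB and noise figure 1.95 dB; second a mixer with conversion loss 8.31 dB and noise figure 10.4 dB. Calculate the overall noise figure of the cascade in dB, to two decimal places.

3.06 dB

Convert to linear (a loss of L dB is a gain of −L dB): F_i = 10^(NF_i/10), G_i = 10^(G_i,dB/10)
  Stage 1: F_1 = 10^(1.95/10) = 1.567, G_1 = 10^(13.4/10) = 21.88
  Stage 2: F_2 = 10^(10.4/10) = 10.96, G_2 = 10^(−8.31/10) = 0.1476
Friis cascade:
  F = 1.567 + (10.96 − 1)/21.88 = 2.022
NF = 10 log₁₀(2.022) = 3.06 dB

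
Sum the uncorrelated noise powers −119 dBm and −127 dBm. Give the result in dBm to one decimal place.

Convert to linear, add, convert back:
P₁ = 1.26×10⁻¹⁵ W, P₂ = 2.00×10⁻¹⁶ W
P_tot = 1.46×10⁻¹⁵ W → 10 log₁₀(P_tot / 10⁻³) = −118.4 dBm

−118.4 dBm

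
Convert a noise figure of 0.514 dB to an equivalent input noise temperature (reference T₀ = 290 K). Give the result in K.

36.4 K

F = 10^(0.514/10) = 1.12564
T_e = (F − 1)·T₀ = (1.12564 − 1) × 290 = 36.4 K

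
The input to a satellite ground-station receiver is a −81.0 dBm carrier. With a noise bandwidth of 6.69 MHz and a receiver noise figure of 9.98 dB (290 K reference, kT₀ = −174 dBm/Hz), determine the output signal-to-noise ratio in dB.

14.8 dB

Noise floor: N = −174 + 10 log₁₀(B) + NF
10 log₁₀(6.69×10⁶) = 68.25 dB
N = −174 + 68.25 + 9.98 = −95.77 dBm
SNR = P_sig − N = −81.0 − (−95.77) = 14.77 dB → 14.8 dB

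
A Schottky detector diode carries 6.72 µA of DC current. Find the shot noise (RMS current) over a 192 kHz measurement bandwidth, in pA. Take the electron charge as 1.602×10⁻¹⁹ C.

I_n = √(2qI·B)
2qI·B = 2 × 1.602×10⁻¹⁹ × 6.72×10⁻⁶ × 1.92×10⁵ = 4.13×10⁻¹⁹ A²
I_n = √(4.13×10⁻¹⁹) = 6.43×10⁻¹⁰ A = 643 pA

643 pA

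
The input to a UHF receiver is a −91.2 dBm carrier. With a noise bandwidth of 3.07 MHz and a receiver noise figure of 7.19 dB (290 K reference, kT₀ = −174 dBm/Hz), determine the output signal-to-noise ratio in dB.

10.7 dB

Noise floor: N = −174 + 10 log₁₀(B) + NF
10 log₁₀(3.07×10⁶) = 64.87 dB
N = −174 + 64.87 + 7.19 = −101.94 dBm
SNR = P_sig − N = −91.2 − (−101.94) = 10.74 dB → 10.7 dB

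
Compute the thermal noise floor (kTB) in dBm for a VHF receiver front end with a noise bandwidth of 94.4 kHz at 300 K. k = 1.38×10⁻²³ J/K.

P_n = kTB = 1.38×10⁻²³ × 300 × 9.44×10⁴ = 3.91×10⁻¹⁶ W
In dBm: 10 log₁₀(3.91×10⁻¹⁶ / 10⁻³) = −124.1 dBm

−124.1 dBm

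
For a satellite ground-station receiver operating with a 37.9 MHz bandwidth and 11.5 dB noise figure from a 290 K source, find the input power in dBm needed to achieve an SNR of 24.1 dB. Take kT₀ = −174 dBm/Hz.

Sensitivity = −174 + 10 log₁₀(B) + NF + SNR_min
= −174 + 75.79 + 11.5 + 24.1
= −62.61 dBm → −62.6 dBm

−62.6 dBm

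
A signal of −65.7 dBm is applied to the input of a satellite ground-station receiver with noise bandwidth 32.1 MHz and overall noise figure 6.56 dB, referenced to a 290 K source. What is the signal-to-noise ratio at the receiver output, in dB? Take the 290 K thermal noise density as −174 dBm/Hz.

26.7 dB

Noise floor: N = −174 + 10 log₁₀(B) + NF
10 log₁₀(3.21×10⁷) = 75.07 dB
N = −174 + 75.07 + 6.56 = −92.37 dBm
SNR = P_sig − N = −65.7 − (−92.37) = 26.67 dB → 26.7 dB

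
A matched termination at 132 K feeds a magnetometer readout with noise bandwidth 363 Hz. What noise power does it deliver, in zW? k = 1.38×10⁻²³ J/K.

P_n = kTB = 1.38×10⁻²³ × 132 × 3.63×10² = 6.61×10⁻¹⁹ W = 661 zW

661 zW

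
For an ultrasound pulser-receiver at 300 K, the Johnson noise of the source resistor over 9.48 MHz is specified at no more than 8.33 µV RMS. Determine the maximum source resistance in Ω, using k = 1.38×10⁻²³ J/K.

Johnson–Nyquist: V_n = √(4kTRB) ⇒ R = V_n² / (4kTB)
4kTB = 4 × 1.38×10⁻²³ × 300 × 9.48×10⁶ = 1.57×10⁻¹³
R = (8.33×10⁻⁶)² / 1.57×10⁻¹³ = 4.42×10² Ω = 442 Ω

442 Ω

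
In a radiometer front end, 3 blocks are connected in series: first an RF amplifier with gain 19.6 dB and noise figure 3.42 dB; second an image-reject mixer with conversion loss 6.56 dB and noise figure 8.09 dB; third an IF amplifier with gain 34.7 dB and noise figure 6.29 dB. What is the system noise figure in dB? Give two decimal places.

3.84 dB

Convert to linear (a loss of L dB is a gain of −L dB): F_i = 10^(NF_i/10), G_i = 10^(G_i,dB/10)
  Stage 1: F_1 = 10^(3.42/10) = 2.198, G_1 = 10^(19.6/10) = 91.20
  Stage 2: F_2 = 10^(8.09/10) = 6.442, G_2 = 10^(−6.56/10) = 0.2208
  Stage 3: F_3 = 10^(6.29/10) = 4.256, G_3 = 10^(34.7/10) = 2951
Friis cascade:
  F = 2.198 + (6.442 − 1)/91.20 + (4.256 − 1)/20.14 = 2.419
NF = 10 log₁₀(2.419) = 3.84 dB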